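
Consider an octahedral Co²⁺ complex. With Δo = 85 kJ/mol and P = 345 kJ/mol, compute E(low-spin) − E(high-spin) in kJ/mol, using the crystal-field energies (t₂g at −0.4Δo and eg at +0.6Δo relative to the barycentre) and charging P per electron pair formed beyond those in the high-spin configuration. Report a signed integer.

Group 9 minus oxidation state +2 gives a d⁷ configuration for Co²⁺.
High-spin d⁷ fills as t₂g⁵ eg² with CFSE 5(−0.4) + 2(+0.6) = -0.8Δo = -68 kJ/mol.
For low-spin the configuration is t₂g⁶ eg¹: orbital energy -1.8 × 85 = -153 kJ/mol, and 1 additional pair relative to high-spin adds 345 kJ/mol, giving 192 kJ/mol.
E(LS) − E(HS) = 192 − (-68) = 260 kJ/mol.

260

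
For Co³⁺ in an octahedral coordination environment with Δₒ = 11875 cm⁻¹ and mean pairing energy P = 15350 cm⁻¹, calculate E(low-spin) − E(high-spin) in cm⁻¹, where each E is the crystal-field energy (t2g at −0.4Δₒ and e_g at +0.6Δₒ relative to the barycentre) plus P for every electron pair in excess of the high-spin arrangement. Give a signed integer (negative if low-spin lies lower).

Co is in group 9, so Co³⁺ is d⁶ (9 − 3 = 6).
High-spin: t2g^4 e_g^2, CFSE = -0.4Δₒ = -4750 cm⁻¹.
For low-spin the configuration is t2g^6 e_g^0: orbital energy -2.4 × 11875 = -28500 cm⁻¹, and 2 additional pairs relative to high-spin add 30700 cm⁻¹, giving 2200 cm⁻¹.
E(LS) − E(HS) = 2200 − (-4750) = 6950 cm⁻¹.

6950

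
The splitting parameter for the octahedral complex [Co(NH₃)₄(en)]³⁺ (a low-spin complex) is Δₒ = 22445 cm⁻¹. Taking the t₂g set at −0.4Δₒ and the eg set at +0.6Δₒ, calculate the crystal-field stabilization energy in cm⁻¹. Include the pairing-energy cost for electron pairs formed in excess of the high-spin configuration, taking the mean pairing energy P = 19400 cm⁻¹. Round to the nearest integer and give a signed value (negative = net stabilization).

-15068

Ligand charges: 4×(+0) from NH₃ and 1×(+0) from en sum to +0; with overall charge +3, Co is +3.
Group 9 minus oxidation state +3 gives a d⁶ configuration for Co³⁺.
Electron filling gives t₂g⁶ eg⁰.
CFSE(orbital) = 6×(-0.4Δₒ) + 0×(0.6Δₒ) = -2.4Δₒ; with Δₒ = 22445 cm⁻¹ that is -53868 cm⁻¹.
Pairing penalty: 3 pairs vs 1 in the high-spin reference → 2 extra × P = 38800 cm⁻¹.
Overall CFSE = -53868 + 38800 = -15068 cm⁻¹.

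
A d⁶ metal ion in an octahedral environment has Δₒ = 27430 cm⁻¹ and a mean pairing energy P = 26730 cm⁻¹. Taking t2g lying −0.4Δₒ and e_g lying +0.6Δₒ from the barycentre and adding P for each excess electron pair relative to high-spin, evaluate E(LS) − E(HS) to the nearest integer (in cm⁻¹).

High-spin d⁶ fills as t2g^4 e_g^2 with CFSE 4(−0.4) + 2(+0.6) = -0.4Δₒ = -10972 cm⁻¹.
Low-spin t2g^6 e_g^0 gives -2.4Δₒ = -65832 cm⁻¹, but forming 2 extra pairs costs 2P = 53460 cm⁻¹, so E(LS) = -65832 + 53460 = -12372 cm⁻¹.
The difference is -12372 − (-10972) = -1400 cm⁻¹, so low-spin lies lower.

-1400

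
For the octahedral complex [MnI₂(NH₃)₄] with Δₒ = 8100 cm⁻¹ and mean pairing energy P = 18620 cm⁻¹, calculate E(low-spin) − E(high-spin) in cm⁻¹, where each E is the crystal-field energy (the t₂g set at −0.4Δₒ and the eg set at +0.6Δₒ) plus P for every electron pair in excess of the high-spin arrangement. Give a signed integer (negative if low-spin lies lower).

Ligand charges: 2×(-1) from I⁻ and 4×(+0) from NH₃ sum to -2; with overall charge +0, Mn is +2.
Mn²⁺: group 7, so d-count = 7 − 2 = 5.
High-spin: t₂g³ eg², CFSE = 0.0Δₒ = 0 cm⁻¹.
For low-spin the configuration is t₂g⁵ eg⁰: orbital energy -2.0 × 8100 = -16200 cm⁻¹, and 2 additional pairs relative to high-spin add 37240 cm⁻¹, giving 21040 cm⁻¹.
E(LS) − E(HS) = 21040 − (0) = 21040 cm⁻¹.

21040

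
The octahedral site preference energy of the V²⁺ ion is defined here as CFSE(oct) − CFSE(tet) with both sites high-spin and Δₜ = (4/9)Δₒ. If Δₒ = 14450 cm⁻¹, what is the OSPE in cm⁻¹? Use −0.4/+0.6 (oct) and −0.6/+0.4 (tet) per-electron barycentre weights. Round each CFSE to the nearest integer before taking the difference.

-12202

Group 5 minus oxidation state +2 gives a d³ configuration for V²⁺.
Octahedral (high-spin): t2g^3 e_g^0, CFSE = 3(−0.4) + 0(+0.6) = -1.2Δₒ = -1.2 × 14450 = -17340 cm⁻¹.
Tetrahedral e^2 t2^1 gives -0.8Δₜ = -0.8 × (4/9) × 14450 = -5138 cm⁻¹.
Subtracting, OSPE = -17340 − (-5138) = -12202 cm⁻¹.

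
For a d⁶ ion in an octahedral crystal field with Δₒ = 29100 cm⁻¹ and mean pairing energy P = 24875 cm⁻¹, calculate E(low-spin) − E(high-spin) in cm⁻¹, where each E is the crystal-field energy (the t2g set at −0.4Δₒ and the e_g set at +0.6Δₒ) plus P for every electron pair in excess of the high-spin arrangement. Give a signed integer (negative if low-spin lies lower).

-8450

High-spin: t2g^4 e_g^2, CFSE = -0.4Δₒ = -11640 cm⁻¹.
Low-spin: t2g^6 e_g^0, orbital CFSE = -2.4Δₒ = -69840 cm⁻¹; plus 2 excess pairs × P = +49750 cm⁻¹; total -20090 cm⁻¹.
Thus E(LS) − E(HS) = -8450 cm⁻¹.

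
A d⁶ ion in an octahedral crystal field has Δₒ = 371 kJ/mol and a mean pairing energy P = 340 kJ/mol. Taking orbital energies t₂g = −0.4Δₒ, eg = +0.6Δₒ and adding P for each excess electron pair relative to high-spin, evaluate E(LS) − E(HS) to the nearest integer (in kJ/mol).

High-spin: t₂g⁴ eg², CFSE = -0.4Δₒ = -148 kJ/mol.
Low-spin: t₂g⁶ eg⁰, orbital CFSE = -2.4Δₒ = -890 kJ/mol; plus 2 excess pairs × P = +680 kJ/mol; total -210 kJ/mol.
E(LS) − E(HS) = -210 − (-148) = -62 kJ/mol.

-62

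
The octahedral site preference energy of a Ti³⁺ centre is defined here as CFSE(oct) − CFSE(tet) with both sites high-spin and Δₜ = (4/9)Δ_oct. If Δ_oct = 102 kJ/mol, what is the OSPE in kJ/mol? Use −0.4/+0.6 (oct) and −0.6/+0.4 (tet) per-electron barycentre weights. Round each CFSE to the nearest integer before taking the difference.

-14

Group 4 minus oxidation state +3 gives a d¹ configuration for Ti³⁺.
Octahedral (high-spin): t₂g¹ eg⁰, CFSE = 1(−0.4) + 0(+0.6) = -0.4Δ_oct = -0.4 × 102 = -41 kJ/mol.
In a tetrahedral site the filling is e¹ t₂⁰: CFSE(tet) = -0.6Δₜ = -0.6 × (4/9)(102) = -27 kJ/mol.
Subtracting, OSPE = -41 − (-27) = -14 kJ/mol.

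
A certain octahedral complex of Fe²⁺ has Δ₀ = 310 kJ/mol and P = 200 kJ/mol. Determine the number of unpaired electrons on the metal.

0

Fe is in group 8, so Fe²⁺ is d⁶ (8 − 2 = 6).
With Δ₀ > P the complex is low-spin.
Configuration: t2g^6 e_g^0.
Unpaired electrons: 0.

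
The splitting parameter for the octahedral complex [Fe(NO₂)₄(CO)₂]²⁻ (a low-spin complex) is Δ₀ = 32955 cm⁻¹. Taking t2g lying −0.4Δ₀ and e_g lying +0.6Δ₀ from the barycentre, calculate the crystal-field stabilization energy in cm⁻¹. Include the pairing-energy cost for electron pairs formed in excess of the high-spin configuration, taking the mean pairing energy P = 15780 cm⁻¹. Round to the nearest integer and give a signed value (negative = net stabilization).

Ligand charges: 4×(-1) from NO₂⁻ and 2×(+0) from CO sum to -4; with overall charge -2, Fe is +2.
Fe²⁺: group 8, so d-count = 8 − 2 = 6.
The d⁶ electrons fill as t2g^6 e_g^0.
CFSE(orbital) = 6×(-0.4Δ₀) + 0×(0.6Δ₀) = -2.4Δ₀; with Δ₀ = 32955 cm⁻¹ that is -79092 cm⁻¹.
Relative to high-spin t2g^4 e_g^2 (1 paired), the low-spin configuration has 2 additional pairs, contributing +2 × 15780 = +31560 cm⁻¹.
Combining: -79092 + 31560 = -47532 cm⁻¹.

-47532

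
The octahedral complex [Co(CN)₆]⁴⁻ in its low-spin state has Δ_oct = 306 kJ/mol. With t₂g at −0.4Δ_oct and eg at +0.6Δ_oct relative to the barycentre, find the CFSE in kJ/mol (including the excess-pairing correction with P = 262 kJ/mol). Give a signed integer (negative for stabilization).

-289

Each CN⁻ contributes -1; 6 × (-1) = -6. With overall charge -4, Co is in the +2 oxidation state.
Co²⁺: group 9, so d-count = 9 − 2 = 7.
Electron filling gives t₂g⁶ eg¹.
The orbital stabilization is -1.8Δ_oct = -1.8 × 306 = -551 kJ/mol.
Pairing penalty: 3 pairs vs 2 in the high-spin reference → 1 extra × P = 262 kJ/mol.
Combining: -551 + 262 = -289 kJ/mol.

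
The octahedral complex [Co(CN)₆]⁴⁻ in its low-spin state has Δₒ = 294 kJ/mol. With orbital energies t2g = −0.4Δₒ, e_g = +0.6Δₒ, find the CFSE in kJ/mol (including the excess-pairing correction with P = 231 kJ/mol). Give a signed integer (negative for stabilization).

-298

Each CN⁻ contributes -1; 6 × (-1) = -6. With overall charge -4, Co is in the +2 oxidation state.
Group 9 minus oxidation state +2 gives a d⁷ configuration for Co²⁺.
The d⁷ electrons fill as t2g^6 e_g^1.
The orbital stabilization is -1.8Δₒ = -1.8 × 294 = -529 kJ/mol.
Pairing penalty: 3 pairs vs 2 in the high-spin reference → 1 extra × P = 231 kJ/mol.
Combining: -529 + 231 = -298 kJ/mol.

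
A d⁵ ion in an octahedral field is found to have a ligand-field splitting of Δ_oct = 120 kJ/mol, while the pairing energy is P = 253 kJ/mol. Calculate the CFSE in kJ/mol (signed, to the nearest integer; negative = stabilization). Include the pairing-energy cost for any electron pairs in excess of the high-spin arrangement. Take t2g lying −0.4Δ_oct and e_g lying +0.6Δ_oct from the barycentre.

Δ_oct < P, so pairing is avoided: the ground state is high-spin.
Filling d⁵ accordingly: t2g^3 e_g^2.
Orbital CFSE = 0.0Δ_oct = 0.0 × 120 = 0 kJ/mol.
High-spin has no excess pairs, so no pairing correction applies.

0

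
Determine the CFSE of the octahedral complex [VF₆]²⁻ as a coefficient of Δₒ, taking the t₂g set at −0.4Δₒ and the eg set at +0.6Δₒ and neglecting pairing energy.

-0.4 Δₒ

Each F⁻ contributes -1; 6 × (-1) = -6. With overall charge -2, V is in the +4 oxidation state.
V is in group 5, so V⁴⁺ is d¹ (5 − 4 = 1).
For octahedral d¹ the high- and low-spin configurations coincide.
Configuration: t₂g¹ eg⁰.
CFSE = 1(-0.4Δₒ) + 0(0.6Δₒ) = -0.4Δₒ + 0.0Δₒ = -0.4Δₒ.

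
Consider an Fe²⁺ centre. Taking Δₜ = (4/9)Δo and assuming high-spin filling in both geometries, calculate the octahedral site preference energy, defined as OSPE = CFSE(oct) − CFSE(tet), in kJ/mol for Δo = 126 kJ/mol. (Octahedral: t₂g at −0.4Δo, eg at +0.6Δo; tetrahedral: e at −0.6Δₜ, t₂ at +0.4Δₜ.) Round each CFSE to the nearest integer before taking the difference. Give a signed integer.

-16

Fe sits in group 8; removing 2 electrons leaves Fe²⁺ with 8 − 2 = 6 d electrons.
Octahedral (high-spin): t2g^4 e_g^2, CFSE = 4(−0.4) + 2(+0.6) = -0.4Δo = -0.4 × 126 = -50 kJ/mol.
In a tetrahedral site the filling is e^3 t2^3: CFSE(tet) = -0.6Δₜ = -0.6 × (4/9)(126) = -34 kJ/mol.
Subtracting, OSPE = -50 − (-34) = -16 kJ/mol.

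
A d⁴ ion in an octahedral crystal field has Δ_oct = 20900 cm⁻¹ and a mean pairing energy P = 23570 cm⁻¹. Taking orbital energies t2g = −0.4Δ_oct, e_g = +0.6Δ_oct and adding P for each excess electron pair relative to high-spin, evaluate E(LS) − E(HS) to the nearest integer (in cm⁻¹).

2670

In the high-spin limit (t2g^3 e_g^1) the orbital term is -0.6Δ_oct = -12540 cm⁻¹, with no excess pairing.
For low-spin the configuration is t2g^4 e_g^0: orbital energy -1.6 × 20900 = -33440 cm⁻¹, and 1 additional pair relative to high-spin adds 23570 cm⁻¹, giving -9870 cm⁻¹.
The difference is -9870 − (-12540) = 2670 cm⁻¹, so high-spin lies lower.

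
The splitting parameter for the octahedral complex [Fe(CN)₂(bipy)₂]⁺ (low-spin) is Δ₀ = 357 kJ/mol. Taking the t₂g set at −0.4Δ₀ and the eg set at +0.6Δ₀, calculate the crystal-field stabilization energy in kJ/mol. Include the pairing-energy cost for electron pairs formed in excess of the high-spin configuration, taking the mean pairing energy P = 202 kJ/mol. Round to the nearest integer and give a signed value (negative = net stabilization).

Ligand charges: 2×(-1) from CN⁻ and 2×(+0) from bipy sum to -2; with overall charge +1, Fe is +3.
Group 8 minus oxidation state +3 gives a d⁵ configuration for Fe³⁺.
Electron filling gives t₂g⁵ eg⁰.
Orbital CFSE = 5(-0.4) + 0(0.6) = -2.0Δ₀ = -2.0 × 357 = -714 kJ/mol.
High-spin d⁵ would be t₂g³ eg² with 0 pairs; low-spin has 2, so 2 excess pairs cost +2P = +404 kJ/mol.
Net CFSE = -714 + 404 = -310 kJ/mol.

-310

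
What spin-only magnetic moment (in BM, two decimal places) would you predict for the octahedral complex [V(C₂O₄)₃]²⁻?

1.73 BM

Each C₂O₄²⁻ contributes -2; 3 × (-2) = -6. With overall charge -2, V is in the +4 oxidation state.
Group 5 minus oxidation state +4 gives a d¹ configuration for V⁴⁺.
For octahedral d¹ the high- and low-spin configurations coincide.
Configuration: t₂g¹ eg⁰ → 1 unpaired electron.
μ(spin-only) = √[1(1+2)] = √3 ≈ 1.73 BM.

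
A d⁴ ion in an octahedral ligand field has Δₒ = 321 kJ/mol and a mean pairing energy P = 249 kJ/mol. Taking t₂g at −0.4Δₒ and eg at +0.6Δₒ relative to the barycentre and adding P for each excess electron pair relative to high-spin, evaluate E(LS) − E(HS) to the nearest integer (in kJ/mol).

High-spin d⁴ fills as t₂g³ eg¹ with CFSE 3(−0.4) + 1(+0.6) = -0.6Δₒ = -193 kJ/mol.
Low-spin: t₂g⁴ eg⁰, orbital CFSE = -1.6Δₒ = -514 kJ/mol; plus 1 excess pair × P = +249 kJ/mol; total -265 kJ/mol.
Thus E(LS) − E(HS) = -72 kJ/mol.

-72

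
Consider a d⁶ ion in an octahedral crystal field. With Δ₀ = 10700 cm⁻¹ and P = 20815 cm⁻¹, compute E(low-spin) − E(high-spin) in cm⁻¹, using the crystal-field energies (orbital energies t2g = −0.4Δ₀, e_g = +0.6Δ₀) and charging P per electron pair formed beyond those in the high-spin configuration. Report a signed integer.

20230

High-spin d⁶ fills as t2g^4 e_g^2 with CFSE 4(−0.4) + 2(+0.6) = -0.4Δ₀ = -4280 cm⁻¹.
Low-spin: t2g^6 e_g^0, orbital CFSE = -2.4Δ₀ = -25680 cm⁻¹; plus 2 excess pairs × P = +41630 cm⁻¹; total 15950 cm⁻¹.
The difference is 15950 − (-4280) = 20230 cm⁻¹, so high-spin lies lower.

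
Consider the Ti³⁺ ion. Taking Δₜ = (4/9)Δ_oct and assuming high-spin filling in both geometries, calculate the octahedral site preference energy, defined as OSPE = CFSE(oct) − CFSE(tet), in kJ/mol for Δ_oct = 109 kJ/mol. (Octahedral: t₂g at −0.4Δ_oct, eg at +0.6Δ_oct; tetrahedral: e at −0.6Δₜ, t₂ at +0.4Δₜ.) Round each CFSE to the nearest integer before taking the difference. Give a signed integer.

-15

Ti³⁺: group 4, so d-count = 4 − 3 = 1.
In an octahedral site d¹ (HS) is t₂g¹ eg⁰, giving CFSE(oct) = -0.4Δ_oct = -44 kJ/mol.
In a tetrahedral site the filling is e¹ t₂⁰: CFSE(tet) = -0.6Δₜ = -0.6 × (4/9)(109) = -29 kJ/mol.
Subtracting, OSPE = -44 − (-29) = -15 kJ/mol.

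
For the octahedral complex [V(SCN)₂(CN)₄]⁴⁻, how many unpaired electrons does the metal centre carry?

Ligand charges: 2×(-1) from SCN⁻ and 4×(-1) from CN⁻ sum to -6; with overall charge -4, V is +2.
Group 5 minus oxidation state +2 gives a d³ configuration for V²⁺.
Configuration: t2g^3 e_g^0, giving 3 unpaired electrons.

3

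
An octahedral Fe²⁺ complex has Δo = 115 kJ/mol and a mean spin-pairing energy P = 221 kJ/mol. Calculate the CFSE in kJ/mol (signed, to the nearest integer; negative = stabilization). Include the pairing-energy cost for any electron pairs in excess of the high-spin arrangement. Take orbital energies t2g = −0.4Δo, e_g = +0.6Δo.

Group 8 minus oxidation state +2 gives a d⁶ configuration for Fe²⁺.
Since Δo = 115 kJ/mol < P = 221 kJ/mol, the complex adopts the high-spin configuration.
Configuration: t2g^4 e_g^2.
Orbital CFSE = -0.4Δo = -0.4 × 115 = -46 kJ/mol.
High-spin has no excess pairs, so no pairing correction applies.

-46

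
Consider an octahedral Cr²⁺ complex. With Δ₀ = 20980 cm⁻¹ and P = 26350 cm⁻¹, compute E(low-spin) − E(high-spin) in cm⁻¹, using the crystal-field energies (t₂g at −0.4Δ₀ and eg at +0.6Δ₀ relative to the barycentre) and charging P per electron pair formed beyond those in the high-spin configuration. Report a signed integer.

5370

Cr²⁺: group 6, so d-count = 6 − 2 = 4.
High-spin: t₂g³ eg¹, CFSE = -0.6Δ₀ = -12588 cm⁻¹.
Low-spin t₂g⁴ eg⁰ gives -1.6Δ₀ = -33568 cm⁻¹, but forming 1 extra pair costs 1P = 26350 cm⁻¹, so E(LS) = -33568 + 26350 = -7218 cm⁻¹.
The difference is -7218 − (-12588) = 5370 cm⁻¹, so high-spin lies lower.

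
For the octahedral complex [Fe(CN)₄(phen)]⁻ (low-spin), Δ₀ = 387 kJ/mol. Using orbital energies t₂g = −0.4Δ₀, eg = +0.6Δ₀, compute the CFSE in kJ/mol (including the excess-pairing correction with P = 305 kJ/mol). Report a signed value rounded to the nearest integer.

Ligand charges: 4×(-1) from CN⁻ and 1×(+0) from phen sum to -4; with overall charge -1, Fe is +3.
Fe sits in group 8; removing 3 electrons leaves Fe³⁺ with 8 − 3 = 5 d electrons.
Configuration: t₂g⁵ eg⁰.
Orbital CFSE = 5(-0.4) + 0(0.6) = -2.0Δ₀ = -2.0 × 387 = -774 kJ/mol.
High-spin d⁵ would be t₂g³ eg² with 0 pairs; low-spin has 2, so 2 excess pairs cost +2P = +610 kJ/mol.
Combining: -774 + 610 = -164 kJ/mol.

-164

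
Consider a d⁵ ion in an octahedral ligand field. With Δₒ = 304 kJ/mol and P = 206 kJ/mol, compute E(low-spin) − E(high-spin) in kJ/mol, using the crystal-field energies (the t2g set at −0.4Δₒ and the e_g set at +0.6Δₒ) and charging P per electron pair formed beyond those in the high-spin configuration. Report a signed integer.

In the high-spin limit (t2g^3 e_g^2) the orbital term is 0.0Δₒ = 0 kJ/mol, with no excess pairing.
Low-spin: t2g^5 e_g^0, orbital CFSE = -2.0Δₒ = -608 kJ/mol; plus 2 excess pairs × P = +412 kJ/mol; total -196 kJ/mol.
The difference is -196 − (0) = -196 kJ/mol, so low-spin lies lower.

-196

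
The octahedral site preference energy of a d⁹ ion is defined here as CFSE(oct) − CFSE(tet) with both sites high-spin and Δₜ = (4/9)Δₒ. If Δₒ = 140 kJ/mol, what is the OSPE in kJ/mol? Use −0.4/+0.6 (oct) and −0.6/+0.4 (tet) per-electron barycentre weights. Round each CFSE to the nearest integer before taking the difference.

-59

In an octahedral site d⁹ (HS) is t₂g⁶ eg³, giving CFSE(oct) = -0.6Δₒ = -84 kJ/mol.
In a tetrahedral site the filling is e⁴ t₂⁵: CFSE(tet) = -0.4Δₜ = -0.4 × (4/9)(140) = -25 kJ/mol.
OSPE = CFSE(oct) − CFSE(tet) = -84 − (-25) = -59 kJ/mol.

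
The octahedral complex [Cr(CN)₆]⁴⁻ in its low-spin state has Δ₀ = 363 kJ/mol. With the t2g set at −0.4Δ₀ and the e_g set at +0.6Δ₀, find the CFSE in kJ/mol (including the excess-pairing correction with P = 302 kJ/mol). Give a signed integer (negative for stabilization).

-279

Each CN⁻ contributes -1; 6 × (-1) = -6. With overall charge -4, Cr is in the +2 oxidation state.
Cr²⁺: group 6, so d-count = 6 − 2 = 4.
Electron filling gives t2g^4 e_g^0.
Orbital CFSE = 4(-0.4) + 0(0.6) = -1.6Δ₀ = -1.6 × 363 = -581 kJ/mol.
Pairing penalty: 1 pair vs 0 in the high-spin reference → 1 extra × P = 302 kJ/mol.
Overall CFSE = -581 + 302 = -279 kJ/mol.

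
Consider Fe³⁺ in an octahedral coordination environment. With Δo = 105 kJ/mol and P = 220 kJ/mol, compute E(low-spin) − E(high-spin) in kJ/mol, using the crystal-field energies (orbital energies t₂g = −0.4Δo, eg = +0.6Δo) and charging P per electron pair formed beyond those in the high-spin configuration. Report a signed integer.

230

Group 8 minus oxidation state +3 gives a d⁵ configuration for Fe³⁺.
In the high-spin limit (t₂g³ eg²) the orbital term is 0.0Δo = 0 kJ/mol, with no excess pairing.
Low-spin: t₂g⁵ eg⁰, orbital CFSE = -2.0Δo = -210 kJ/mol; plus 2 excess pairs × P = +440 kJ/mol; total 230 kJ/mol.
E(LS) − E(HS) = 230 − (0) = 230 kJ/mol.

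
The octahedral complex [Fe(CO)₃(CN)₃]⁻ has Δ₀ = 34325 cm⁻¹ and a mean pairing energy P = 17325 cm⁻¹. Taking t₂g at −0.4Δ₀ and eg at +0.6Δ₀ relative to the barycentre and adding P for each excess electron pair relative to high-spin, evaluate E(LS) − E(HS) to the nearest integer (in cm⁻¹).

-34000

Ligand charges: 3×(+0) from CO and 3×(-1) from CN⁻ sum to -3; with overall charge -1, Fe is +2.
Fe sits in group 8; removing 2 electrons leaves Fe²⁺ with 8 − 2 = 6 d electrons.
High-spin: t₂g⁴ eg², CFSE = -0.4Δ₀ = -13730 cm⁻¹.
Low-spin: t₂g⁶ eg⁰, orbital CFSE = -2.4Δ₀ = -82380 cm⁻¹; plus 2 excess pairs × P = +34650 cm⁻¹; total -47730 cm⁻¹.
Thus E(LS) − E(HS) = -34000 cm⁻¹.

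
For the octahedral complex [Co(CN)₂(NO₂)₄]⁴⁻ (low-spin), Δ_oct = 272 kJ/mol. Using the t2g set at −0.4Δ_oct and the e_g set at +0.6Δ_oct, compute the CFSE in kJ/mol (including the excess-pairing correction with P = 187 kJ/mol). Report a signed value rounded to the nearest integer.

-303

Ligand charges: 2×(-1) from CN⁻ and 4×(-1) from NO₂⁻ sum to -6; with overall charge -4, Co is +2.
Co²⁺: group 9, so d-count = 9 − 2 = 7.
Electron filling gives t2g^6 e_g^1.
The orbital stabilization is -1.8Δ_oct = -1.8 × 272 = -490 kJ/mol.
Relative to high-spin t2g^5 e_g^2 (2 paired), the low-spin configuration has 1 additional pair, contributing +1 × 187 = +187 kJ/mol.
Combining: -490 + 187 = -303 kJ/mol.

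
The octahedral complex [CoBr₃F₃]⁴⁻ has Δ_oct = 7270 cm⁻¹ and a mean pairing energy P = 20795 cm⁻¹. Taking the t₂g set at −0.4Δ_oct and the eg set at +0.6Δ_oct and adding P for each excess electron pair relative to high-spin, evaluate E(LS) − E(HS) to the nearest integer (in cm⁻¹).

Ligand charges: 3×(-1) from Br⁻ and 3×(-1) from F⁻ sum to -6; with overall charge -4, Co is +2.
Co sits in group 9; removing 2 electrons leaves Co²⁺ with 9 − 2 = 7 d electrons.
High-spin d⁷ fills as t₂g⁵ eg² with CFSE 5(−0.4) + 2(+0.6) = -0.8Δ_oct = -5816 cm⁻¹.
Low-spin t₂g⁶ eg¹ gives -1.8Δ_oct = -13086 cm⁻¹, but forming 1 extra pair costs 1P = 20795 cm⁻¹, so E(LS) = -13086 + 20795 = 7709 cm⁻¹.
E(LS) − E(HS) = 7709 − (-5816) = 13525 cm⁻¹.

13525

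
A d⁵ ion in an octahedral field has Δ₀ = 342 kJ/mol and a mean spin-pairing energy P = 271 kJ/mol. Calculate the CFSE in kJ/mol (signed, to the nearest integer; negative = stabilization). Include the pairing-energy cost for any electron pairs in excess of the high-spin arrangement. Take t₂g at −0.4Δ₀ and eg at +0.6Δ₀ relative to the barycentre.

-142

Here Δ₀ > P (342 > 271), so the low-spin state is favoured.
Filling d⁵ accordingly: t₂g⁵ eg⁰.
Orbital CFSE = -2.0Δ₀ = -2.0 × 342 = -684 kJ/mol.
Excess pairs vs high-spin: 2 − 0 = 2; pairing cost = +542 kJ/mol.
Net CFSE = -684 + 542 = -142 kJ/mol.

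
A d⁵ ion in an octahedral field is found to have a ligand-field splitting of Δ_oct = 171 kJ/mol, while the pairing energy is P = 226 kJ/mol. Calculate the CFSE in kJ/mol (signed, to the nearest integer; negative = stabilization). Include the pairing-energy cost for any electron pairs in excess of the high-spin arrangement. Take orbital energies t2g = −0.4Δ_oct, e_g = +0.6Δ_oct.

Here Δ_oct < P (171 < 226), so the high-spin state is favoured.
Filling d⁵ accordingly: t2g^3 e_g^2.
Orbital CFSE = 0.0Δ_oct = 0.0 × 171 = 0 kJ/mol.
High-spin has no excess pairs, so no pairing correction applies.

0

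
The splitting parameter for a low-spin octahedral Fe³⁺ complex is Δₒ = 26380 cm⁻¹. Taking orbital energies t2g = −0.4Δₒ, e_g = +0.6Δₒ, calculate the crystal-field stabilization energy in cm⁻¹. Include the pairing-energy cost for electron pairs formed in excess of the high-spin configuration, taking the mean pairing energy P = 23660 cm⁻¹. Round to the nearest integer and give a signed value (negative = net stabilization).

-5440

Fe sits in group 8; removing 3 electrons leaves Fe³⁺ with 8 − 3 = 5 d electrons.
The d⁵ electrons fill as t2g^5 e_g^0.
The orbital stabilization is -2.0Δₒ = -2.0 × 26380 = -52760 cm⁻¹.
Relative to high-spin t2g^3 e_g^2 (0 paired), the low-spin configuration has 2 additional pairs, contributing +2 × 23660 = +47320 cm⁻¹.
Net CFSE = -52760 + 47320 = -5440 cm⁻¹.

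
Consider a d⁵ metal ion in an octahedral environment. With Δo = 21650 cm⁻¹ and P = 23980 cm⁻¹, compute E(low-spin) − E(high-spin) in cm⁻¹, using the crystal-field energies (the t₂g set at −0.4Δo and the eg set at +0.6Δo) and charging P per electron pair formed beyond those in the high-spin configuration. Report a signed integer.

High-spin d⁵ fills as t₂g³ eg² with CFSE 3(−0.4) + 2(+0.6) = 0.0Δo = 0 cm⁻¹.
For low-spin the configuration is t₂g⁵ eg⁰: orbital energy -2.0 × 21650 = -43300 cm⁻¹, and 2 additional pairs relative to high-spin add 47960 cm⁻¹, giving 4660 cm⁻¹.
Thus E(LS) − E(HS) = 4660 cm⁻¹.

4660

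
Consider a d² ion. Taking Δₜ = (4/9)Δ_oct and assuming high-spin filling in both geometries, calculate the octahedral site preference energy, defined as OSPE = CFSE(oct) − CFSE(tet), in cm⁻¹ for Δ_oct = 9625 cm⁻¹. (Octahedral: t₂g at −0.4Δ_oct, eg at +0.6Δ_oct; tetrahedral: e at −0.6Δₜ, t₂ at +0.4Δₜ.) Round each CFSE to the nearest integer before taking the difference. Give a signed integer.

-2567

In an octahedral site d² (HS) is t2g^2 e_g^0, giving CFSE(oct) = -0.8Δ_oct = -7700 cm⁻¹.
Tetrahedral e^2 t2^0 gives -1.2Δₜ = -1.2 × (4/9) × 9625 = -5133 cm⁻¹.
OSPE = CFSE(oct) − CFSE(tet) = -7700 − (-5133) = -2567 cm⁻¹.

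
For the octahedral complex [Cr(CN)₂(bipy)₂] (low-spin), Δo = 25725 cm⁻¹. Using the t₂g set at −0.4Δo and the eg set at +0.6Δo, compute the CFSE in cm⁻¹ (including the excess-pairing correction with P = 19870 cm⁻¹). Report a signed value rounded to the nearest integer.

-21290

Ligand charges: 2×(-1) from CN⁻ and 2×(+0) from bipy sum to -2; with overall charge +0, Cr is +2.
Cr sits in group 6; removing 2 electrons leaves Cr²⁺ with 6 − 2 = 4 d electrons.
Configuration: t₂g⁴ eg⁰.
Orbital CFSE = 4(-0.4) + 0(0.6) = -1.6Δo = -1.6 × 25725 = -41160 cm⁻¹.
High-spin d⁴ would be t₂g³ eg¹ with 0 pairs; low-spin has 1, so 1 excess pair costs +1P = +19870 cm⁻¹.
Net CFSE = -41160 + 19870 = -21290 cm⁻¹.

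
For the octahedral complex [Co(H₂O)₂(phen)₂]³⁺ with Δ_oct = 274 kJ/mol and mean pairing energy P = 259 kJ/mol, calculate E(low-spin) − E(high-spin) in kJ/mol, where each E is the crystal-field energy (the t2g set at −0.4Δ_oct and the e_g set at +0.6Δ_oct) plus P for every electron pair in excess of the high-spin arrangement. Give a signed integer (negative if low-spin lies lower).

Ligand charges: 2×(+0) from H₂O and 2×(+0) from phen sum to +0; with overall charge +3, Co is +3.
Group 9 minus oxidation state +3 gives a d⁶ configuration for Co³⁺.
High-spin: t2g^4 e_g^2, CFSE = -0.4Δ_oct = -110 kJ/mol.
Low-spin t2g^6 e_g^0 gives -2.4Δ_oct = -658 kJ/mol, but forming 2 extra pairs costs 2P = 518 kJ/mol, so E(LS) = -658 + 518 = -140 kJ/mol.
Thus E(LS) − E(HS) = -30 kJ/mol.

-30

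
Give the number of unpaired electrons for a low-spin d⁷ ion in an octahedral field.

Configuration: t2g^6 e_g^1, giving 1 unpaired electron.

1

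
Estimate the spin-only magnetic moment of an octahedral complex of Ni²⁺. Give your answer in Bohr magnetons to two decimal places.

2.83 Bohr magnetons

Group 10 minus oxidation state +2 gives a d⁸ configuration for Ni²⁺.
Configuration: t₂g⁶ eg² → 2 unpaired electrons.
μ(spin-only) = √[2(2+2)] = √8 ≈ 2.83 Bohr magnetons.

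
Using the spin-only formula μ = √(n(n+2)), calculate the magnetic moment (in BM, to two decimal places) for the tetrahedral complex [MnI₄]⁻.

4.90 BM

Each I⁻ contributes -1; 4 × (-1) = -4. With overall charge -1, Mn is in the +3 oxidation state.
Mn is in group 7, so Mn³⁺ is d⁴ (7 − 3 = 4).
With tetrahedral geometry the complex is necessarily high-spin.
Configuration: e² t₂² → 4 unpaired electrons.
μ(spin-only) = √[4(4+2)] = √24 ≈ 4.90 BM.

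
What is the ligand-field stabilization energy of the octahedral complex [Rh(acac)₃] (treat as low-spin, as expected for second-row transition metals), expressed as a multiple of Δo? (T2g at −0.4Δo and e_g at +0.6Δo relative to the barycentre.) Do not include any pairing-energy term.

-2.4 Δo

Each acac⁻ contributes -1; 3 × (-1) = -3. With overall charge +0, Rh is in the +3 oxidation state.
Rh is in group 9, so Rh³⁺ is d⁶ (9 − 3 = 6).
Configuration: t2g^6 e_g^0.
CFSE = 6(-0.4Δo) + 0(0.6Δo) = -2.4Δo + 0.0Δo = -2.4Δo.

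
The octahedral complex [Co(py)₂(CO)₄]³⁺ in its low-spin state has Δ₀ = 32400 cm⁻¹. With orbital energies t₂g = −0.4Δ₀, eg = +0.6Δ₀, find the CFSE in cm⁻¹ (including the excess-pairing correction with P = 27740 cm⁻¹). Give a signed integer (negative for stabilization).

-22280

Ligand charges: 2×(+0) from py and 4×(+0) from CO sum to +0; with overall charge +3, Co is +3.
Group 9 minus oxidation state +3 gives a d⁶ configuration for Co³⁺.
Configuration: t₂g⁶ eg⁰.
CFSE(orbital) = 6×(-0.4Δ₀) + 0×(0.6Δ₀) = -2.4Δ₀; with Δ₀ = 32400 cm⁻¹ that is -77760 cm⁻¹.
Relative to high-spin t₂g⁴ eg² (1 paired), the low-spin configuration has 2 additional pairs, contributing +2 × 27740 = +55480 cm⁻¹.
Net CFSE = -77760 + 55480 = -22280 cm⁻¹.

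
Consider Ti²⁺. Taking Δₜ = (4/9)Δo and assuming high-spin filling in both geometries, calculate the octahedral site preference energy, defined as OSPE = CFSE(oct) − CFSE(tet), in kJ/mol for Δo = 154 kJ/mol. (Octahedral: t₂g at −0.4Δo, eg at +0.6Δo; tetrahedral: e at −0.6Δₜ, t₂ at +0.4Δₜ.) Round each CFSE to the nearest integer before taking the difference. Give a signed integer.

Ti sits in group 4; removing 2 electrons leaves Ti²⁺ with 4 − 2 = 2 d electrons.
In an octahedral site d² (HS) is t₂g² eg⁰, giving CFSE(oct) = -0.8Δo = -123 kJ/mol.
In a tetrahedral site the filling is e² t₂⁰: CFSE(tet) = -1.2Δₜ = -1.2 × (4/9)(154) = -82 kJ/mol.
Subtracting, OSPE = -123 − (-82) = -41 kJ/mol.

-41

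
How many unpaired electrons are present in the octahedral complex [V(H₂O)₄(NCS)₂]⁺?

Ligand charges: 4×(+0) from H₂O and 2×(-1) from NCS⁻ sum to -2; with overall charge +1, V is +3.
V sits in group 5; removing 3 electrons leaves V³⁺ with 5 − 3 = 2 d electrons.
Configuration: t2g^2 e_g^0, giving 2 unpaired electrons.

2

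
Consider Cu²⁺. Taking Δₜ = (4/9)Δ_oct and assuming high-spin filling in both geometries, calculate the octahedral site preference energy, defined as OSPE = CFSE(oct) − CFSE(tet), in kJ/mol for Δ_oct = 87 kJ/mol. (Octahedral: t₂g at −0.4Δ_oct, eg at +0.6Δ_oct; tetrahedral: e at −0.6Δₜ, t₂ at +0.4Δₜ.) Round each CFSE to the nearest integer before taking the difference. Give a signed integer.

-37

Cu²⁺: group 11, so d-count = 11 − 2 = 9.
Octahedral high-spin t₂g⁶ eg³: CFSE = -0.6 × 87 = -52 kJ/mol.
Tetrahedral e⁴ t₂⁵ gives -0.4Δₜ = -0.4 × (4/9) × 87 = -15 kJ/mol.
Subtracting, OSPE = -52 − (-15) = -37 kJ/mol.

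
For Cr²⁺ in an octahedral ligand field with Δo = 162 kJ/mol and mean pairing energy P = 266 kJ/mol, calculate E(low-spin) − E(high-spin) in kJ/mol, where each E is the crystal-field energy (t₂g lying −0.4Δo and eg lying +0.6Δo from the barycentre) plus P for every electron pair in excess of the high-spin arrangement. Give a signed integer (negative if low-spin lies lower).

104

Group 6 minus oxidation state +2 gives a d⁴ configuration for Cr²⁺.
In the high-spin limit (t₂g³ eg¹) the orbital term is -0.6Δo = -97 kJ/mol, with no excess pairing.
For low-spin the configuration is t₂g⁴ eg⁰: orbital energy -1.6 × 162 = -259 kJ/mol, and 1 additional pair relative to high-spin adds 266 kJ/mol, giving 7 kJ/mol.
The difference is 7 − (-97) = 104 kJ/mol, so high-spin lies lower.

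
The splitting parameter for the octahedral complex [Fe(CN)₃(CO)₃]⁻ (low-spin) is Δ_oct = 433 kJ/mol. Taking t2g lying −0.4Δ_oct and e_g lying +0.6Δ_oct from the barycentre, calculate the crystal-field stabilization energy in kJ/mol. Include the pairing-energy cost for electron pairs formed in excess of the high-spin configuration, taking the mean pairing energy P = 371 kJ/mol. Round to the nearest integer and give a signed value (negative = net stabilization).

Ligand charges: 3×(-1) from CN⁻ and 3×(+0) from CO sum to -3; with overall charge -1, Fe is +2.
Fe sits in group 8; removing 2 electrons leaves Fe²⁺ with 8 − 2 = 6 d electrons.
The d⁶ electrons fill as t2g^6 e_g^0.
Orbital CFSE = 6(-0.4) + 0(0.6) = -2.4Δ_oct = -2.4 × 433 = -1039 kJ/mol.
Relative to high-spin t2g^4 e_g^2 (1 paired), the low-spin configuration has 2 additional pairs, contributing +2 × 371 = +742 kJ/mol.
Combining: -1039 + 742 = -297 kJ/mol.

-297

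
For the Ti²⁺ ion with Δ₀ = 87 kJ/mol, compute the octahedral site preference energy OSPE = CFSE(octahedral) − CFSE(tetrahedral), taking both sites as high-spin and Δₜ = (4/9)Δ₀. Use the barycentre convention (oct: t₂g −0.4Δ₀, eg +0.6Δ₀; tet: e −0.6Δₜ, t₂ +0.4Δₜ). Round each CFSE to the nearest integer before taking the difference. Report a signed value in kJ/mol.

-24

Ti is in group 4, so Ti²⁺ is d² (4 − 2 = 2).
Octahedral high-spin t₂g² eg⁰: CFSE = -0.8 × 87 = -70 kJ/mol.
In a tetrahedral site the filling is e² t₂⁰: CFSE(tet) = -1.2Δₜ = -1.2 × (4/9)(87) = -46 kJ/mol.
OSPE = -70 − (-46) = -24 kJ/mol.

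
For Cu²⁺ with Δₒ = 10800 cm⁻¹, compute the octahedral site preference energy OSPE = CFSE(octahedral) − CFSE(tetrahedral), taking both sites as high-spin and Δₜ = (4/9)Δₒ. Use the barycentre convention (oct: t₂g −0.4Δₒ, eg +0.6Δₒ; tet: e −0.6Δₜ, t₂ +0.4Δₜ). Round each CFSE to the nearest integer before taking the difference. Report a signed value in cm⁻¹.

Cu is in group 11, so Cu²⁺ is d⁹ (11 − 2 = 9).
Octahedral high-spin t2g^6 e_g^3: CFSE = -0.6 × 10800 = -6480 cm⁻¹.
In a tetrahedral site the filling is e^4 t2^5: CFSE(tet) = -0.4Δₜ = -0.4 × (4/9)(10800) = -1920 cm⁻¹.
Subtracting, OSPE = -6480 − (-1920) = -4560 cm⁻¹.

-4560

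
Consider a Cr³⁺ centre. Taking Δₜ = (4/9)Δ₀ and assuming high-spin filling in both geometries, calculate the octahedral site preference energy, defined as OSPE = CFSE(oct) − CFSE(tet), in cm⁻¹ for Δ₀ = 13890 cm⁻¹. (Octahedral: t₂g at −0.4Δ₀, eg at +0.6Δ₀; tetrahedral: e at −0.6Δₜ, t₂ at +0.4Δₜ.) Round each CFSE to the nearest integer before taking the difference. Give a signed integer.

-11729

Cr is in group 6, so Cr³⁺ is d³ (6 − 3 = 3).
In an octahedral site d³ (HS) is t2g^3 e_g^0, giving CFSE(oct) = -1.2Δ₀ = -16668 cm⁻¹.
In a tetrahedral site the filling is e^2 t2^1: CFSE(tet) = -0.8Δₜ = -0.8 × (4/9)(13890) = -4939 cm⁻¹.
OSPE = -16668 − (-4939) = -11729 cm⁻¹.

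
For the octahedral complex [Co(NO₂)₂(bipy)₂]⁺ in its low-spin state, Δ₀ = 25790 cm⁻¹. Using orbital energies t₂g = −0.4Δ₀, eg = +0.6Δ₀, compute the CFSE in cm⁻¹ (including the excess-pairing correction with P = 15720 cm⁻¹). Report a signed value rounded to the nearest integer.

-30456

Ligand charges: 2×(-1) from NO₂⁻ and 2×(+0) from bipy sum to -2; with overall charge +1, Co is +3.
Co is in group 9, so Co³⁺ is d⁶ (9 − 3 = 6).
Configuration: t₂g⁶ eg⁰.
The orbital stabilization is -2.4Δ₀ = -2.4 × 25790 = -61896 cm⁻¹.
Pairing penalty: 3 pairs vs 1 in the high-spin reference → 2 extra × P = 31440 cm⁻¹.
Overall CFSE = -61896 + 31440 = -30456 cm⁻¹.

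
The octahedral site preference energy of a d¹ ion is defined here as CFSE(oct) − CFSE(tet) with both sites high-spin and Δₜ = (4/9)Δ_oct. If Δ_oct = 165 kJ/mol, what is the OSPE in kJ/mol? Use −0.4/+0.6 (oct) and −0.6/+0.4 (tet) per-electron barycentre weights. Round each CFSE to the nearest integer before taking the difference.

-22

Octahedral high-spin t2g^1 e_g^0: CFSE = -0.4 × 165 = -66 kJ/mol.
Tetrahedral e^1 t2^0 gives -0.6Δₜ = -0.6 × (4/9) × 165 = -44 kJ/mol.
Subtracting, OSPE = -66 − (-44) = -22 kJ/mol.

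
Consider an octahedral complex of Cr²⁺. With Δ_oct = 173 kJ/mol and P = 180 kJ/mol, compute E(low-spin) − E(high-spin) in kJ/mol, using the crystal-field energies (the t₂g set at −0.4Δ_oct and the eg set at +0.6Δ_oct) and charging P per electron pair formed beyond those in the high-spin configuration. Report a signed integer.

Cr²⁺: group 6, so d-count = 6 − 2 = 4.
High-spin d⁴ fills as t₂g³ eg¹ with CFSE 3(−0.4) + 1(+0.6) = -0.6Δ_oct = -104 kJ/mol.
Low-spin t₂g⁴ eg⁰ gives -1.6Δ_oct = -277 kJ/mol, but forming 1 extra pair costs 1P = 180 kJ/mol, so E(LS) = -277 + 180 = -97 kJ/mol.
E(LS) − E(HS) = -97 − (-104) = 7 kJ/mol.

7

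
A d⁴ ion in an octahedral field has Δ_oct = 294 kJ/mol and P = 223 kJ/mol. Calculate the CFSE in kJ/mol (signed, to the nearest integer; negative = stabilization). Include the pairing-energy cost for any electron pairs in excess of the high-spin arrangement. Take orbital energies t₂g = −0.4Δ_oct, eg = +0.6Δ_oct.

-247

With Δ_oct > P the complex is low-spin.
Filling d⁴ accordingly: t₂g⁴ eg⁰.
Orbital CFSE = -1.6Δ_oct = -1.6 × 294 = -470 kJ/mol.
Excess pairs vs high-spin: 1 − 0 = 1; pairing cost = +223 kJ/mol.
Net CFSE = -470 + 223 = -247 kJ/mol.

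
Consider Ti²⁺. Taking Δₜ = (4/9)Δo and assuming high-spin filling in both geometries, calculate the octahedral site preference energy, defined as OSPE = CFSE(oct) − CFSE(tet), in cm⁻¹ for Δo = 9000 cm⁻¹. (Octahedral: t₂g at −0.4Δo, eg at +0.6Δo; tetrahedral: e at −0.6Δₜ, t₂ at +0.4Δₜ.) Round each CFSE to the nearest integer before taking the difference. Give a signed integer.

-2400

Ti sits in group 4; removing 2 electrons leaves Ti²⁺ with 4 − 2 = 2 d electrons.
In an octahedral site d² (HS) is t₂g² eg⁰, giving CFSE(oct) = -0.8Δo = -7200 cm⁻¹.
Tetrahedral e² t₂⁰ gives -1.2Δₜ = -1.2 × (4/9) × 9000 = -4800 cm⁻¹.
Subtracting, OSPE = -7200 − (-4800) = -2400 cm⁻¹.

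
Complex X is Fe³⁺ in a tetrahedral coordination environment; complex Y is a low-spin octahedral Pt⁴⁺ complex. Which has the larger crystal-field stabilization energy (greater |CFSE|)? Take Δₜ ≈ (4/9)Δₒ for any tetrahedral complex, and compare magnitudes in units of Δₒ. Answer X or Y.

Y

X: Fe³⁺: group 8, so d-count = 8 − 3 = 5; With tetrahedral geometry the complex is necessarily high-spin; e² t₂³, CFSE = 0.0Δₜ ≈ 0.00Δₒ.
Y: Pt⁴⁺: group 10, so d-count = 10 − 4 = 6; t₂g⁶ eg⁰, CFSE = -2.4Δₒ.
So Y has the larger |CFSE|.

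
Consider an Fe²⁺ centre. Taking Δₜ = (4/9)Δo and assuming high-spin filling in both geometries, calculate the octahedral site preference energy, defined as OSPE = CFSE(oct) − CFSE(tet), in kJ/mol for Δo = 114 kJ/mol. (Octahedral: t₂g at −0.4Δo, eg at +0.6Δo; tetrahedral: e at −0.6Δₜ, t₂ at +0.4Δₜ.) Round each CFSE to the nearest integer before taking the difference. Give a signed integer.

-16

Fe is in group 8, so Fe²⁺ is d⁶ (8 − 2 = 6).
Octahedral high-spin t₂g⁴ eg²: CFSE = -0.4 × 114 = -46 kJ/mol.
Tetrahedral e³ t₂³ gives -0.6Δₜ = -0.6 × (4/9) × 114 = -30 kJ/mol.
OSPE = CFSE(oct) − CFSE(tet) = -46 − (-30) = -16 kJ/mol.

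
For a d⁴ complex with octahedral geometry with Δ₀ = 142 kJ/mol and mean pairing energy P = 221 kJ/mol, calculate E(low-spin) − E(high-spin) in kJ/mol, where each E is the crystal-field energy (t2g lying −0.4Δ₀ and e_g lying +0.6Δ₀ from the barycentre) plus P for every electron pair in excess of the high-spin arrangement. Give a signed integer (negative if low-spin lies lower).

In the high-spin limit (t2g^3 e_g^1) the orbital term is -0.6Δ₀ = -85 kJ/mol, with no excess pairing.
Low-spin t2g^4 e_g^0 gives -1.6Δ₀ = -227 kJ/mol, but forming 1 extra pair costs 1P = 221 kJ/mol, so E(LS) = -227 + 221 = -6 kJ/mol.
Thus E(LS) − E(HS) = 79 kJ/mol.

79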